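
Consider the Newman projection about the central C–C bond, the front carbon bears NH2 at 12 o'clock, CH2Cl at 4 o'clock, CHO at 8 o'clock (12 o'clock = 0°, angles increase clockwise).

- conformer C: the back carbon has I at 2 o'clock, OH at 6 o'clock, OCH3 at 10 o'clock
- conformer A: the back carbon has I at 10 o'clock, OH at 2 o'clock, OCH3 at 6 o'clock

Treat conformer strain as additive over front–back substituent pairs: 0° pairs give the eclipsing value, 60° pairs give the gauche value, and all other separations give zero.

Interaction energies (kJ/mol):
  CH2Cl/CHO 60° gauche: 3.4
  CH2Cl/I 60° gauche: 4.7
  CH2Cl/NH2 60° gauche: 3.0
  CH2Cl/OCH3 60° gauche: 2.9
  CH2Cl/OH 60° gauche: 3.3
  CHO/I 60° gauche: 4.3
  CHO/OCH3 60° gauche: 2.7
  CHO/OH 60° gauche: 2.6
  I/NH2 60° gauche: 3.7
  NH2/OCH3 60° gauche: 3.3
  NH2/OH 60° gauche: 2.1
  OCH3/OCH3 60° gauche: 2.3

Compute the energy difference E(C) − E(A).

+1.3 kJ/mol

C (staggered): NH2(0°)/I(60°) gauche 3.7; NH2(0°)/OCH3(300°) gauche 3.3; CH2Cl(120°)/I(60°) gauche 4.7; CH2Cl(120°)/OH(180°) gauche 3.3; CHO(240°)/OH(180°) gauche 2.6; CHO(240°)/OCH3(300°) gauche 2.7 → 20.3 kJ/mol.
A (staggered): NH2(0°)/I(300°) gauche 3.7; NH2(0°)/OH(60°) gauche 2.1; CH2Cl(120°)/OH(60°) gauche 3.3; CH2Cl(120°)/OCH3(180°) gauche 2.9; CHO(240°)/I(300°) gauche 4.3; CHO(240°)/OCH3(180°) gauche 2.7 → 19.0 kJ/mol.
E(C) − E(A) = 20.3 − 19.0 = +1.3 kJ/mol.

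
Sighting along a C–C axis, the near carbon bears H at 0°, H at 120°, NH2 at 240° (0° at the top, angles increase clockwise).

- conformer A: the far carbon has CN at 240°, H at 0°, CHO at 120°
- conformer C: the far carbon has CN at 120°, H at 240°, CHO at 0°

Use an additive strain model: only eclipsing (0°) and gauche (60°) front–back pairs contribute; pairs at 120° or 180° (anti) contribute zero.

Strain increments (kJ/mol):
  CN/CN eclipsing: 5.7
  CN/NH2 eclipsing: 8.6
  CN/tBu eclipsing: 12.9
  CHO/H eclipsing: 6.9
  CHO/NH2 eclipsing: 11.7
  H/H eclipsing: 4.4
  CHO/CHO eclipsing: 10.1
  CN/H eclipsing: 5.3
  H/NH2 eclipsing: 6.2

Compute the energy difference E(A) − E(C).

+1.5 kJ/mol

A is eclipsed. H at 0° is eclipsed with H at 0° (4.4); H at 120° is eclipsed with CHO at 120° (6.9); NH2 at 240° is eclipsed with CN at 240° (8.6). Total 19.9 kJ/mol.
C is eclipsed. H at 0° is eclipsed with CHO at 0° (6.9); H at 120° is eclipsed with CN at 120° (5.3); NH2 at 240° is eclipsed with H at 240° (6.2). Total 18.4 kJ/mol.
E(A) − E(C) = 19.9 − 18.4 = +1.5 kJ/mol.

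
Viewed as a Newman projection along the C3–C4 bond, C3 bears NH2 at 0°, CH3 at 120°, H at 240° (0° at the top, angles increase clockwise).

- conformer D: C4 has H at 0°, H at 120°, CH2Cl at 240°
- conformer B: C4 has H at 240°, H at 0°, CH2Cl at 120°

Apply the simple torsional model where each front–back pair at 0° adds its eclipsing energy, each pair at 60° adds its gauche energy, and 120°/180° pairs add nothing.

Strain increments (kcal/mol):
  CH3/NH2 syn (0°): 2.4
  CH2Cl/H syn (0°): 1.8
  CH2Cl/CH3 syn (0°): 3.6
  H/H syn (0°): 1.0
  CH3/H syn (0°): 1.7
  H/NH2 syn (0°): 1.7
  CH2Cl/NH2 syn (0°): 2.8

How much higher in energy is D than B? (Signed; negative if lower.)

D (eclipsed): NH2–H eclipsed, CH3–H eclipsed, H–CH2Cl eclipsed; 1.7 + 1.7 + 1.8 = 5.2 kcal/mol.
B (eclipsed): NH2–H eclipsed, CH3–CH2Cl eclipsed, H–H eclipsed; 1.7 + 3.6 + 1.0 = 6.3 kcal/mol.
E(D) − E(B) = 5.2 − 6.3 = -1.1 kcal/mol.

-1.1 kcal/mol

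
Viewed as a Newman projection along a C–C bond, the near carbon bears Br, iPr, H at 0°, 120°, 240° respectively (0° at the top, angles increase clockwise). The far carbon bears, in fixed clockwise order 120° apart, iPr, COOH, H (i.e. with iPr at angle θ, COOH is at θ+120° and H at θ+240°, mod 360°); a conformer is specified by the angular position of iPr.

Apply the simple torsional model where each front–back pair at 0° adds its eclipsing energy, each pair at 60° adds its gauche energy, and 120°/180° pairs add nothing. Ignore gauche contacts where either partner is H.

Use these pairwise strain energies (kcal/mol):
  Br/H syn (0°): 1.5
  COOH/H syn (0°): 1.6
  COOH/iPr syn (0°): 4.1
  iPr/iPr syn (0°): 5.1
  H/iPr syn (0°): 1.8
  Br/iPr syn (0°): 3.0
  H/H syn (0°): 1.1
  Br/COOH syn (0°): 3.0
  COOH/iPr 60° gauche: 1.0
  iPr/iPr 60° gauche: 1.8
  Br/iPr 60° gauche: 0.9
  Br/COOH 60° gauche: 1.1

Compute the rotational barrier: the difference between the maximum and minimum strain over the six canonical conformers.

5.3 kcal/mol

iPr at 0° is eclipsed. Br at 0° is eclipsed with iPr at 0° (3.0); iPr at 120° is eclipsed with COOH at 120° (4.1); H at 240° is eclipsed with H at 240° (1.1). Total 8.2 kcal/mol.
iPr at 60° is staggered. Br at 0° is gauche with iPr at 60° (0.9); iPr at 120° is gauche with iPr at 60° (1.8); iPr at 120° is gauche with COOH at 180° (1.0). Total 3.7 kcal/mol.
iPr at 120° is eclipsed. Br at 0° is eclipsed with H at 0° (1.5); iPr at 120° is eclipsed with iPr at 120° (5.1); H at 240° is eclipsed with COOH at 240° (1.6). Total 8.2 kcal/mol.
iPr at 180° is staggered. Br at 0° is gauche with COOH at 300° (1.1); iPr at 120° is gauche with iPr at 180° (1.8). Total 2.9 kcal/mol.
iPr at 240° is eclipsed. Br at 0° is eclipsed with COOH at 0° (3.0); iPr at 120° is eclipsed with H at 120° (1.8); H at 240° is eclipsed with iPr at 240° (1.8). Total 6.6 kcal/mol.
iPr at 300° is staggered. Br at 0° is gauche with iPr at 300° (0.9); Br at 0° is gauche with COOH at 60° (1.1); iPr at 120° is gauche with COOH at 60° (1.0). Total 3.0 kcal/mol.
Max at 0° (8.2 kcal/mol), min at 180° (2.9 kcal/mol); barrier = 5.3 kcal/mol.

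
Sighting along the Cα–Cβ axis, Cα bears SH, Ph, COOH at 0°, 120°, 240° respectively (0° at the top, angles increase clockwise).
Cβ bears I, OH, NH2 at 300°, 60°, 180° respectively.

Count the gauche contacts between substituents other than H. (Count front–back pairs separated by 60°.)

6

Non-H gauche pairs: SH(0°)/I(300°); SH(0°)/OH(60°); Ph(120°)/OH(60°); Ph(120°)/NH2(180°); COOH(240°)/I(300°); COOH(240°)/NH2(180°) — 6 interactions.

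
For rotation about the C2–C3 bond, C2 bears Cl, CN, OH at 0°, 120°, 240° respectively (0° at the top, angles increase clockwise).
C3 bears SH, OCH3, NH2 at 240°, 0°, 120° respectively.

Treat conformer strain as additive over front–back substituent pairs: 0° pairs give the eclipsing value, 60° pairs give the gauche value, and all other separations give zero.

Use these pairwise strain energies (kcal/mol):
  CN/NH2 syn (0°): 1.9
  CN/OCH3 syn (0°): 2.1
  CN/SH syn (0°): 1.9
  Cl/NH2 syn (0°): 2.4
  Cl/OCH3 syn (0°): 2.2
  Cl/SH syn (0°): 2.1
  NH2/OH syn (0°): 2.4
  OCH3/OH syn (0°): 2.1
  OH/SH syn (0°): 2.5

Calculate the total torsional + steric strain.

6.6 kcal/mol

This conformer (eclipsed): Cl(0°)/OCH3(0°) eclipsed 2.2; CN(120°)/NH2(120°) eclipsed 1.9; OH(240°)/SH(240°) eclipsed 2.5 → 6.6 kcal/mol.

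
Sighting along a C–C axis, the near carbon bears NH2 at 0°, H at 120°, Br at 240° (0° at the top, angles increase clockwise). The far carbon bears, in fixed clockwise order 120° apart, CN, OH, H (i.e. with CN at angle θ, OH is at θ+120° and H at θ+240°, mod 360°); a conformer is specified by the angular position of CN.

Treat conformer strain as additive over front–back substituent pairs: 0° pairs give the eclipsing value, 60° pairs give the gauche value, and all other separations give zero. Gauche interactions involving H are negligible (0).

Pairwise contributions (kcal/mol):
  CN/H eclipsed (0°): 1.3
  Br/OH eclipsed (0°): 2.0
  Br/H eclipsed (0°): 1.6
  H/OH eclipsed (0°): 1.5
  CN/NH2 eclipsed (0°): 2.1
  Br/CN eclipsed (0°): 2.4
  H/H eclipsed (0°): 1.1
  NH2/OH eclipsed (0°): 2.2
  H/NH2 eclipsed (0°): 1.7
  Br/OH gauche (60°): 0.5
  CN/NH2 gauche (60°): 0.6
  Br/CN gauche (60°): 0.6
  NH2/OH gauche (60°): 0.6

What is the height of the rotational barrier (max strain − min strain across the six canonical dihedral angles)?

4.6 kcal/mol

CN at 0° (eclipsed): NH2(0°)/CN(0°) eclipsed 2.1; H(120°)/OH(120°) eclipsed 1.5; Br(240°)/H(240°) eclipsed 1.6 → 5.2 kcal/mol.
CN at 60° (staggered): NH2(0°)/CN(60°) gauche 0.6; Br(240°)/OH(180°) gauche 0.5 → 1.1 kcal/mol.
CN at 120° (eclipsed): NH2(0°)/H(0°) eclipsed 1.7; H(120°)/CN(120°) eclipsed 1.3; Br(240°)/OH(240°) eclipsed 2.0 → 5.0 kcal/mol.
CN at 180° (staggered): NH2(0°)/OH(300°) gauche 0.6; Br(240°)/CN(180°) gauche 0.6; Br(240°)/OH(300°) gauche 0.5 → 1.7 kcal/mol.
CN at 240° (eclipsed): NH2(0°)/OH(0°) eclipsed 2.2; H(120°)/H(120°) eclipsed 1.1; Br(240°)/CN(240°) eclipsed 2.4 → 5.7 kcal/mol.
CN at 300° (staggered): NH2(0°)/CN(300°) gauche 0.6; NH2(0°)/OH(60°) gauche 0.6; Br(240°)/CN(300°) gauche 0.6 → 1.8 kcal/mol.
Max at 240° (5.7 kcal/mol), min at 60° (1.1 kcal/mol); barrier = 4.6 kcal/mol.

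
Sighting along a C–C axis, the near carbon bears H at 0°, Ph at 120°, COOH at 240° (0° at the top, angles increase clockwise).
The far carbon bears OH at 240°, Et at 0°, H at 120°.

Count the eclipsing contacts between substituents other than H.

Non-H eclipsing pairs: COOH(240°)/OH(240°) — 1 interaction.

1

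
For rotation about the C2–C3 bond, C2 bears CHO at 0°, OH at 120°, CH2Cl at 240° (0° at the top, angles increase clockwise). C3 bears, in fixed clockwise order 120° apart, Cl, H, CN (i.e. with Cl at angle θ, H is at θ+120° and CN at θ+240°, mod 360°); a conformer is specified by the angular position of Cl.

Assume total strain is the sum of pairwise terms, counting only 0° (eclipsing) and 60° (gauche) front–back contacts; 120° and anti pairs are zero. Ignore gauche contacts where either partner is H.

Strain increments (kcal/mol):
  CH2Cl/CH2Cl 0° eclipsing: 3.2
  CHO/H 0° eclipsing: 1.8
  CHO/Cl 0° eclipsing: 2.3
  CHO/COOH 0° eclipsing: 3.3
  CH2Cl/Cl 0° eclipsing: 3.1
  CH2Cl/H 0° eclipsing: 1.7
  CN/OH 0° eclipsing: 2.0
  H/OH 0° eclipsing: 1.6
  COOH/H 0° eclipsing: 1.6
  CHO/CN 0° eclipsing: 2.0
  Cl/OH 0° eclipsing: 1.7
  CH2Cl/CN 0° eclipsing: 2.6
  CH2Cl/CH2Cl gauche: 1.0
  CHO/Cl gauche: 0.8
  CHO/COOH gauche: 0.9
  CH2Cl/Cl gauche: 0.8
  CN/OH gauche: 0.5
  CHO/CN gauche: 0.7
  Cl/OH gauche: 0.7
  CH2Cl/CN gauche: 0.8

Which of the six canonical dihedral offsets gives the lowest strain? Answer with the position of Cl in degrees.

180°

Cl at 0° is eclipsed. CHO at 0° is eclipsed with Cl at 0° (2.3); OH at 120° is eclipsed with H at 120° (1.6); CH2Cl at 240° is eclipsed with CN at 240° (2.6). Total 6.5 kcal/mol.
Cl at 60° is staggered. CHO at 0° is gauche with Cl at 60° (0.8); CHO at 0° is gauche with CN at 300° (0.7); OH at 120° is gauche with Cl at 60° (0.7); CH2Cl at 240° is gauche with CN at 300° (0.8). Total 3.0 kcal/mol.
Cl at 120° is eclipsed. CHO at 0° is eclipsed with CN at 0° (2.0); OH at 120° is eclipsed with Cl at 120° (1.7); CH2Cl at 240° is eclipsed with H at 240° (1.7). Total 5.4 kcal/mol.
Cl at 180° is staggered. CHO at 0° is gauche with CN at 60° (0.7); OH at 120° is gauche with Cl at 180° (0.7); OH at 120° is gauche with CN at 60° (0.5); CH2Cl at 240° is gauche with Cl at 180° (0.8). Total 2.7 kcal/mol.
Cl at 240° is eclipsed. CHO at 0° is eclipsed with H at 0° (1.8); OH at 120° is eclipsed with CN at 120° (2.0); CH2Cl at 240° is eclipsed with Cl at 240° (3.1). Total 6.9 kcal/mol.
Cl at 300° is staggered. CHO at 0° is gauche with Cl at 300° (0.8); OH at 120° is gauche with CN at 180° (0.5); CH2Cl at 240° is gauche with Cl at 300° (0.8); CH2Cl at 240° is gauche with CN at 180° (0.8). Total 2.9 kcal/mol.
The minimum (2.7 kcal/mol) occurs with Cl at 180°.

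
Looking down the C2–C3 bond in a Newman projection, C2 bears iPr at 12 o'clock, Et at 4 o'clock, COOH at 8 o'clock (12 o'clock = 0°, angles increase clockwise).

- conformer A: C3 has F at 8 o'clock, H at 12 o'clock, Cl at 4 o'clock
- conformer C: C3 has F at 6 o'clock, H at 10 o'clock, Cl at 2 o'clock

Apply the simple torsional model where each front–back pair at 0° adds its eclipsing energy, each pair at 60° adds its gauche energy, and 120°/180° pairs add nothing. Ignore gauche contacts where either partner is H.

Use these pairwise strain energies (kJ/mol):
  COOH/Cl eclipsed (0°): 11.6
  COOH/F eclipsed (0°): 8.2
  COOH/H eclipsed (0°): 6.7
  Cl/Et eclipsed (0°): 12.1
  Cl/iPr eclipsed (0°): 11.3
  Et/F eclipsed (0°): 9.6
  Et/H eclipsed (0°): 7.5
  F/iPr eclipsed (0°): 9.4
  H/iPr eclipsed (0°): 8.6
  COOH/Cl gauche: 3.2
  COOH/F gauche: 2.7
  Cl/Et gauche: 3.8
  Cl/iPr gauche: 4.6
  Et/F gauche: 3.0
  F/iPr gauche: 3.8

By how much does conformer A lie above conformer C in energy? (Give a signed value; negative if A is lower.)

+14.8 kJ/mol

A (eclipsed): iPr(0°)/H(0°) eclipsed 8.6; Et(120°)/Cl(120°) eclipsed 12.1; COOH(240°)/F(240°) eclipsed 8.2 → 28.9 kJ/mol.
C (staggered): iPr(0°)/Cl(60°) gauche 4.6; Et(120°)/F(180°) gauche 3.0; Et(120°)/Cl(60°) gauche 3.8; COOH(240°)/F(180°) gauche 2.7 → 14.1 kJ/mol.
E(A) − E(C) = 28.9 − 14.1 = +14.8 kJ/mol.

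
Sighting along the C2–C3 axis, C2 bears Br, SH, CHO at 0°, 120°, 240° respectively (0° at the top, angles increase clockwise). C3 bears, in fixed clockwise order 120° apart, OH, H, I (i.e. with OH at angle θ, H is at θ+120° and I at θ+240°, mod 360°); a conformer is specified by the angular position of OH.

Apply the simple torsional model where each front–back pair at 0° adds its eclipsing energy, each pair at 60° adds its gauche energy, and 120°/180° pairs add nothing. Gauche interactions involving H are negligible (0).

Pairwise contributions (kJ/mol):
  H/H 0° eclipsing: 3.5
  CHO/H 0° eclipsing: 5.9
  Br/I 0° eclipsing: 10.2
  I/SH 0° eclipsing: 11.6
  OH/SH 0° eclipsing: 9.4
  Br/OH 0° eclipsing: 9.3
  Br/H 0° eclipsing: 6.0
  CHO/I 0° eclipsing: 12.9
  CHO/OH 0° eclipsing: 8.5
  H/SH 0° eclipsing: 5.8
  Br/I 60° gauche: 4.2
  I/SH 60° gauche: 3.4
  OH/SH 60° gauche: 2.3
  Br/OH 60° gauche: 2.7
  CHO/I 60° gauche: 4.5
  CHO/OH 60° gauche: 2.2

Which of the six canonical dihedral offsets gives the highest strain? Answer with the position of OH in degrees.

0°

OH at 0° (eclipsed): Br(0°)/OH(0°) eclipsed 9.3; SH(120°)/H(120°) eclipsed 5.8; CHO(240°)/I(240°) eclipsed 12.9 → 28.0 kJ/mol.
OH at 60° (staggered): Br(0°)/OH(60°) gauche 2.7; Br(0°)/I(300°) gauche 4.2; SH(120°)/OH(60°) gauche 2.3; CHO(240°)/I(300°) gauche 4.5 → 13.7 kJ/mol.
OH at 120° (eclipsed): Br(0°)/I(0°) eclipsed 10.2; SH(120°)/OH(120°) eclipsed 9.4; CHO(240°)/H(240°) eclipsed 5.9 → 25.5 kJ/mol.
OH at 180° (staggered): Br(0°)/I(60°) gauche 4.2; SH(120°)/OH(180°) gauche 2.3; SH(120°)/I(60°) gauche 3.4; CHO(240°)/OH(180°) gauche 2.2 → 12.1 kJ/mol.
OH at 240° (eclipsed): Br(0°)/H(0°) eclipsed 6.0; SH(120°)/I(120°) eclipsed 11.6; CHO(240°)/OH(240°) eclipsed 8.5 → 26.1 kJ/mol.
OH at 300° (staggered): Br(0°)/OH(300°) gauche 2.7; SH(120°)/I(180°) gauche 3.4; CHO(240°)/OH(300°) gauche 2.2; CHO(240°)/I(180°) gauche 4.5 → 12.8 kJ/mol.
The maximum (28.0 kJ/mol) occurs with OH at 0°.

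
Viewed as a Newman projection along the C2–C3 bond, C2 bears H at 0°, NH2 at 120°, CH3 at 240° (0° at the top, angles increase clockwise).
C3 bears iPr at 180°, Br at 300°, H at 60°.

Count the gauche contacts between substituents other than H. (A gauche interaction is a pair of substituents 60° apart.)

3

Non-H gauche pairs: NH2(120°)/iPr(180°); CH3(240°)/iPr(180°); CH3(240°)/Br(300°) — 3 interactions.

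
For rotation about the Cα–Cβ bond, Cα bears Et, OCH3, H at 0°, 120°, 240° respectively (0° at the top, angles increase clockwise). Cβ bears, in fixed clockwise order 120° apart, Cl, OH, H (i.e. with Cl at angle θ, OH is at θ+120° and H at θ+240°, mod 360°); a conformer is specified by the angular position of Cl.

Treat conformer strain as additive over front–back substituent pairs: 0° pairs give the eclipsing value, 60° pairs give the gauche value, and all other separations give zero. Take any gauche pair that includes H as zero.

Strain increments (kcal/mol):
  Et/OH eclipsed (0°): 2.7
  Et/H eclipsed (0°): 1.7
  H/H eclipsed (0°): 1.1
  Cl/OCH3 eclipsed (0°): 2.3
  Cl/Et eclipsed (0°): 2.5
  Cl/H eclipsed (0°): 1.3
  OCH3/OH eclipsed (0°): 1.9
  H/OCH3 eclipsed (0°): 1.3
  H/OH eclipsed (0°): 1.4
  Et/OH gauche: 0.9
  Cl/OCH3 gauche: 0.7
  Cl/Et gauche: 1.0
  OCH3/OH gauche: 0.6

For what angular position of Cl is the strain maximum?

Cl at 0° (eclipsed): Et(0°)/Cl(0°) eclipsed 2.5; OCH3(120°)/OH(120°) eclipsed 1.9; H(240°)/H(240°) eclipsed 1.1 → 5.5 kcal/mol.
Cl at 60° (staggered): Et(0°)/Cl(60°) gauche 1.0; OCH3(120°)/Cl(60°) gauche 0.7; OCH3(120°)/OH(180°) gauche 0.6 → 2.3 kcal/mol.
Cl at 120° (eclipsed): Et(0°)/H(0°) eclipsed 1.7; OCH3(120°)/Cl(120°) eclipsed 2.3; H(240°)/OH(240°) eclipsed 1.4 → 5.4 kcal/mol.
Cl at 180° (staggered): Et(0°)/OH(300°) gauche 0.9; OCH3(120°)/Cl(180°) gauche 0.7 → 1.6 kcal/mol.
Cl at 240° (eclipsed): Et(0°)/OH(0°) eclipsed 2.7; OCH3(120°)/H(120°) eclipsed 1.3; H(240°)/Cl(240°) eclipsed 1.3 → 5.3 kcal/mol.
Cl at 300° (staggered): Et(0°)/Cl(300°) gauche 1.0; Et(0°)/OH(60°) gauche 0.9; OCH3(120°)/OH(60°) gauche 0.6 → 2.5 kcal/mol.
The maximum (5.5 kcal/mol) occurs with Cl at 0°.

0°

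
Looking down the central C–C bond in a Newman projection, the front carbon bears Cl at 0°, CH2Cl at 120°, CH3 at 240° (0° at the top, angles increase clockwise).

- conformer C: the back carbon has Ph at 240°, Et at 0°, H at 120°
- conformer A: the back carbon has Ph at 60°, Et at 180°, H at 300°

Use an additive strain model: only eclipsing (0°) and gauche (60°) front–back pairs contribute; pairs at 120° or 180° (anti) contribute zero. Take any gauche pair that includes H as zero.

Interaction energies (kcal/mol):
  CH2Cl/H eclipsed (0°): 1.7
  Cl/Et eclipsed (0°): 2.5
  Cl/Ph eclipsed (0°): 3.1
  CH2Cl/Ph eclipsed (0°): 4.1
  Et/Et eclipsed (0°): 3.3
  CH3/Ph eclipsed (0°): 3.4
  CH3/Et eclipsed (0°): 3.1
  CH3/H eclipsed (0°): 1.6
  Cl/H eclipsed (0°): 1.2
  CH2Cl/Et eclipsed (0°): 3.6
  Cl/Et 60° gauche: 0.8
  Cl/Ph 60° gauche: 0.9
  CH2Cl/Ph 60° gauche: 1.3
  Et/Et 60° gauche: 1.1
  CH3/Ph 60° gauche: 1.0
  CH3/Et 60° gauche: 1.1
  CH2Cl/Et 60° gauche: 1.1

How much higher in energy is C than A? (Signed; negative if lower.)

+3.2 kcal/mol

C (eclipsed): Cl(0°)/Et(0°) eclipsed 2.5; CH2Cl(120°)/H(120°) eclipsed 1.7; CH3(240°)/Ph(240°) eclipsed 3.4 → 7.6 kcal/mol.
A (staggered): Cl(0°)/Ph(60°) gauche 0.9; CH2Cl(120°)/Ph(60°) gauche 1.3; CH2Cl(120°)/Et(180°) gauche 1.1; CH3(240°)/Et(180°) gauche 1.1 → 4.4 kcal/mol.
E(C) − E(A) = 7.6 − 4.4 = +3.2 kcal/mol.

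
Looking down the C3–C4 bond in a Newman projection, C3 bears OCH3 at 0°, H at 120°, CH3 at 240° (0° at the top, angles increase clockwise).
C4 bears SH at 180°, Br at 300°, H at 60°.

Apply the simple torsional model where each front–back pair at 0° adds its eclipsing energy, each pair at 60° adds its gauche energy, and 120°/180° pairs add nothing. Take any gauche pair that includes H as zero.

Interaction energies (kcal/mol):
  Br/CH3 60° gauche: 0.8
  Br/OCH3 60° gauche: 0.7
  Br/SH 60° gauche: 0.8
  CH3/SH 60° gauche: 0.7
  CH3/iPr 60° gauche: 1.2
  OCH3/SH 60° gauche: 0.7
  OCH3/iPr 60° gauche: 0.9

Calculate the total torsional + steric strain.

This conformer (staggered): OCH3–Br gauche, CH3–SH gauche, CH3–Br gauche; 0.7 + 0.7 + 0.8 = 2.2 kcal/mol.

2.2 kcal/mol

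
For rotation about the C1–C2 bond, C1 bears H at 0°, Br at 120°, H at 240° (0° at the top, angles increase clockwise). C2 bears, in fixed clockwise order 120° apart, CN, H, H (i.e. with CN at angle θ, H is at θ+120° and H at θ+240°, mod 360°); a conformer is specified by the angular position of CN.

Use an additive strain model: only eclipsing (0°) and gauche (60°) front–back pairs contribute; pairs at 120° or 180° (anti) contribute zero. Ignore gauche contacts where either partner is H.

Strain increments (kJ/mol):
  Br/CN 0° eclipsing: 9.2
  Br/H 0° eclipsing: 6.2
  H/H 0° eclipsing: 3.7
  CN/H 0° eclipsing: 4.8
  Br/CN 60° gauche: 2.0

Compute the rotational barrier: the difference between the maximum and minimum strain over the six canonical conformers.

16.6 kJ/mol

CN at 0° (eclipsed): H–CN eclipsed, Br–H eclipsed, H–H eclipsed; 4.8 + 6.2 + 3.7 = 14.7 kJ/mol.
CN at 60° (staggered): Br–CN gauche; 2.0 = 2.0 kJ/mol.
CN at 120° (eclipsed): H–H eclipsed, Br–CN eclipsed, H–H eclipsed; 3.7 + 9.2 + 3.7 = 16.6 kJ/mol.
CN at 180° (staggered): Br–CN gauche; 2.0 = 2.0 kJ/mol.
CN at 240° (eclipsed): H–H eclipsed, Br–H eclipsed, H–CN eclipsed; 3.7 + 6.2 + 4.8 = 14.7 kJ/mol.
CN at 300° (staggered): no non-H gauche contacts → 0.0 kJ/mol.
Max at 120° (16.6 kJ/mol), min at 300° (0.0 kJ/mol); barrier = 16.6 kJ/mol.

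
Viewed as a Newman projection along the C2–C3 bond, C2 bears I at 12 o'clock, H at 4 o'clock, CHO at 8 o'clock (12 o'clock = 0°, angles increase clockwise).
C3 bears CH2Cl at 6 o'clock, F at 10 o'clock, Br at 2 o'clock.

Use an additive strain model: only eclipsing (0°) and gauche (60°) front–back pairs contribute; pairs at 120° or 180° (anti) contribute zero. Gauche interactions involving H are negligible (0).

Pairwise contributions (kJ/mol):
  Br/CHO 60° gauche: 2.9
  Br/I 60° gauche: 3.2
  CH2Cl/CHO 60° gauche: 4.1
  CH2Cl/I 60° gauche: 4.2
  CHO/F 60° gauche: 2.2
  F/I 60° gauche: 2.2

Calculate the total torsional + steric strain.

This conformer (staggered): I–F gauche, I–Br gauche, CHO–CH2Cl gauche, CHO–F gauche; 2.2 + 3.2 + 4.1 + 2.2 = 11.7 kJ/mol.

11.7 kJ/mol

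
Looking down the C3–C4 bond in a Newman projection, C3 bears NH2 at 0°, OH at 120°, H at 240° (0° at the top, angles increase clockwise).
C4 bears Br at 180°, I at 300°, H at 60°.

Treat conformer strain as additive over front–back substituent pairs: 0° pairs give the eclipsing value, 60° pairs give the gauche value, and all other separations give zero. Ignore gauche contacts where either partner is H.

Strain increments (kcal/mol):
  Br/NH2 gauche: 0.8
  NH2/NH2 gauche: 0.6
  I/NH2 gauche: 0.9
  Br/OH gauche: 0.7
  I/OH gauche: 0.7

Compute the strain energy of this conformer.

1.6 kcal/mol

This conformer (staggered): NH2(0°)/I(300°) gauche 0.9; OH(120°)/Br(180°) gauche 0.7 → 1.6 kcal/mol.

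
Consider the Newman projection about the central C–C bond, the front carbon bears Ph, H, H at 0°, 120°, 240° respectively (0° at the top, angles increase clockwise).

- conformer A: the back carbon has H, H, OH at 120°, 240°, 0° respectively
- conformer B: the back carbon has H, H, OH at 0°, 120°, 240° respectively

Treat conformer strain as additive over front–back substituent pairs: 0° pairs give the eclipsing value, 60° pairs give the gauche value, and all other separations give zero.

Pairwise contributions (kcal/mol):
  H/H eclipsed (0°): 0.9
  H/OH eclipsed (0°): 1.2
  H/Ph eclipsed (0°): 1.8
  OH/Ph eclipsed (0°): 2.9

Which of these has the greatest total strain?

A is eclipsed. Ph at 0° is eclipsed with OH at 0° (2.9); H at 120° is eclipsed with H at 120° (0.9); H at 240° is eclipsed with H at 240° (0.9). Total 4.7 kcal/mol.
B is eclipsed. Ph at 0° is eclipsed with H at 0° (1.8); H at 120° is eclipsed with H at 120° (0.9); H at 240° is eclipsed with OH at 240° (1.2). Total 3.9 kcal/mol.
A has the highest total (4.7 kcal/mol).

A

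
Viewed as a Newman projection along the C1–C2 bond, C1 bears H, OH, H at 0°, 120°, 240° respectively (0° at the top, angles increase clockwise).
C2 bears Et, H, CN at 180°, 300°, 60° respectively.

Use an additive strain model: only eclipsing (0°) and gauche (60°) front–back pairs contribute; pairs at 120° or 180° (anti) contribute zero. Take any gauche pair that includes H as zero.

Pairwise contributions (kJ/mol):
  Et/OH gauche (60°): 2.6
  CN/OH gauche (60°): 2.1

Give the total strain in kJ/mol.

4.7 kJ/mol

This conformer (staggered): OH(120°)/Et(180°) gauche 2.6; OH(120°)/CN(60°) gauche 2.1 → 4.7 kJ/mol.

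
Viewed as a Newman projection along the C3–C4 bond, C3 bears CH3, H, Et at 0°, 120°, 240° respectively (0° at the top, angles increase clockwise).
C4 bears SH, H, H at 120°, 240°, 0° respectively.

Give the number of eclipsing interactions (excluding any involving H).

0

Every eclipsing pair involves H, so the count is 0.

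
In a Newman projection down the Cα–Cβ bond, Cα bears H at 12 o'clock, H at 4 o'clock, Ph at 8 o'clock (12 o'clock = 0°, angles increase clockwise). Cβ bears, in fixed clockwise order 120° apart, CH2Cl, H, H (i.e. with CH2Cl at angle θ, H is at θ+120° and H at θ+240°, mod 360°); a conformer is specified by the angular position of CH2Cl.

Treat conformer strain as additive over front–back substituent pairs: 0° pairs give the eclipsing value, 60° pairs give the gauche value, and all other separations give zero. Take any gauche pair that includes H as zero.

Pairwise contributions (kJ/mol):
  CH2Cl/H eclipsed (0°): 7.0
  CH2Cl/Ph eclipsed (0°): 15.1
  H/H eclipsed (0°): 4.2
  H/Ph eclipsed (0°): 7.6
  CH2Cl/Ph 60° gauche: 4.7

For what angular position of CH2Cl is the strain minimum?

CH2Cl at 0° is eclipsed. H at 0° is eclipsed with CH2Cl at 0° (7.0); H at 120° is eclipsed with H at 120° (4.2); Ph at 240° is eclipsed with H at 240° (7.6). Total 18.8 kJ/mol.
CH2Cl at 60° (staggered): no non-H gauche contacts → 0.0 kJ/mol.
CH2Cl at 120° is eclipsed. H at 0° is eclipsed with H at 0° (4.2); H at 120° is eclipsed with CH2Cl at 120° (7.0); Ph at 240° is eclipsed with H at 240° (7.6). Total 18.8 kJ/mol.
CH2Cl at 180° is staggered. Ph at 240° is gauche with CH2Cl at 180° (4.7). Total 4.7 kJ/mol.
CH2Cl at 240° is eclipsed. H at 0° is eclipsed with H at 0° (4.2); H at 120° is eclipsed with H at 120° (4.2); Ph at 240° is eclipsed with CH2Cl at 240° (15.1). Total 23.5 kJ/mol.
CH2Cl at 300° is staggered. Ph at 240° is gauche with CH2Cl at 300° (4.7). Total 4.7 kJ/mol.
The minimum (0.0 kJ/mol) occurs with CH2Cl at 60°.

60°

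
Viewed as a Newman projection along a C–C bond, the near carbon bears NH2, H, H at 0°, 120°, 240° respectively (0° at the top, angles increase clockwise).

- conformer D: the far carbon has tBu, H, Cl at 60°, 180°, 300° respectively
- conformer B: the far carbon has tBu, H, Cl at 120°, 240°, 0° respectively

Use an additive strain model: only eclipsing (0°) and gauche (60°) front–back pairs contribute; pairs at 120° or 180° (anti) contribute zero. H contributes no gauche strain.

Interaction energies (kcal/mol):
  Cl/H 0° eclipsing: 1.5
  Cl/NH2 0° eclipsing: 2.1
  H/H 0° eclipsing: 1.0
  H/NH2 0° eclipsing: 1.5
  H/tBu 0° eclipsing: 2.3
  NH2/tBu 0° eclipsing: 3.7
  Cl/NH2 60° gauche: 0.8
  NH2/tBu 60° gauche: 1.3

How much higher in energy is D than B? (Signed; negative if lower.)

-3.3 kcal/mol

D (staggered): NH2–tBu gauche, NH2–Cl gauche; 1.3 + 0.8 = 2.1 kcal/mol.
B (eclipsed): NH2–Cl eclipsed, H–tBu eclipsed, H–H eclipsed; 2.1 + 2.3 + 1.0 = 5.4 kcal/mol.
E(D) − E(B) = 2.1 − 5.4 = -3.3 kcal/mol.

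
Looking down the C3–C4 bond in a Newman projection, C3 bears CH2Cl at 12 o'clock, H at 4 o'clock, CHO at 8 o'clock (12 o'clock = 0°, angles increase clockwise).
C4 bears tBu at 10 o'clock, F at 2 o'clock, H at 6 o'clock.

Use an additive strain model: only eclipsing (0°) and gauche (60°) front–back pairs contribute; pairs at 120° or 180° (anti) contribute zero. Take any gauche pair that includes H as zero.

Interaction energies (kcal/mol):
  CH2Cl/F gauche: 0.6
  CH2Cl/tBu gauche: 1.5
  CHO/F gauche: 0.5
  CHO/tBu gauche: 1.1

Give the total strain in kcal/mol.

This conformer (staggered): CH2Cl(0°)/tBu(300°) gauche 1.5; CH2Cl(0°)/F(60°) gauche 0.6; CHO(240°)/tBu(300°) gauche 1.1 → 3.2 kcal/mol.

3.2 kcal/mol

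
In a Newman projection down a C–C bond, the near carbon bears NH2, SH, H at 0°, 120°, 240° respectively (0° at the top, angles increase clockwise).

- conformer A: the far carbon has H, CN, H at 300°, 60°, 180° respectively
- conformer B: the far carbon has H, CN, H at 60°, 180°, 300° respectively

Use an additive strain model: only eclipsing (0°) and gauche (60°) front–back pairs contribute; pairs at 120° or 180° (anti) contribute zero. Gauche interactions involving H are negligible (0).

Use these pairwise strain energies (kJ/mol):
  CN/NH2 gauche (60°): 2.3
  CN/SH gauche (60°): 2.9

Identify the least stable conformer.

A is staggered. NH2 at 0° is gauche with CN at 60° (2.3); SH at 120° is gauche with CN at 60° (2.9). Total 5.2 kJ/mol.
B is staggered. SH at 120° is gauche with CN at 180° (2.9). Total 2.9 kJ/mol.
A has the highest total (5.2 kJ/mol).

A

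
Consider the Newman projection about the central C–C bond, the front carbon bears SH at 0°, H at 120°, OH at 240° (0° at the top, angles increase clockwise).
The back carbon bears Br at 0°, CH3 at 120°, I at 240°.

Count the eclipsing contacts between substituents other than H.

2

Non-H eclipsing pairs: SH(0°)/Br(0°); OH(240°)/I(240°) — 2 interactions.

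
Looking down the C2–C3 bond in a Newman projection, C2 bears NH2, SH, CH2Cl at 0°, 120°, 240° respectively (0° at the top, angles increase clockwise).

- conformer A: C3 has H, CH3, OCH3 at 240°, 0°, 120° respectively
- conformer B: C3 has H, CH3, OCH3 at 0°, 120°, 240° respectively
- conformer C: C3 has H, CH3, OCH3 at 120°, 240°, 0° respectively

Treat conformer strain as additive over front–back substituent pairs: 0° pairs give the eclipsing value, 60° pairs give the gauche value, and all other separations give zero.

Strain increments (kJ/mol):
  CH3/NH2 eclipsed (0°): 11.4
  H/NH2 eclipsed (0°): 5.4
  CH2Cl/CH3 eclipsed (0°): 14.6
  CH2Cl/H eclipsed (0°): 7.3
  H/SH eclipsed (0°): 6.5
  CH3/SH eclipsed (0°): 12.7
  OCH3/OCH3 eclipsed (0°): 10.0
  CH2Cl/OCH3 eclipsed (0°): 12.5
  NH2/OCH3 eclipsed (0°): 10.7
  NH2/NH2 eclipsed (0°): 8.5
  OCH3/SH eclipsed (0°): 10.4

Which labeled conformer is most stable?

A

A is eclipsed. NH2 at 0° is eclipsed with CH3 at 0° (11.4); SH at 120° is eclipsed with OCH3 at 120° (10.4); CH2Cl at 240° is eclipsed with H at 240° (7.3). Total 29.1 kJ/mol.
B is eclipsed. NH2 at 0° is eclipsed with H at 0° (5.4); SH at 120° is eclipsed with CH3 at 120° (12.7); CH2Cl at 240° is eclipsed with OCH3 at 240° (12.5). Total 30.6 kJ/mol.
C is eclipsed. NH2 at 0° is eclipsed with OCH3 at 0° (10.7); SH at 120° is eclipsed with H at 120° (6.5); CH2Cl at 240° is eclipsed with CH3 at 240° (14.6). Total 31.8 kJ/mol.
A has the lowest total (29.1 kJ/mol).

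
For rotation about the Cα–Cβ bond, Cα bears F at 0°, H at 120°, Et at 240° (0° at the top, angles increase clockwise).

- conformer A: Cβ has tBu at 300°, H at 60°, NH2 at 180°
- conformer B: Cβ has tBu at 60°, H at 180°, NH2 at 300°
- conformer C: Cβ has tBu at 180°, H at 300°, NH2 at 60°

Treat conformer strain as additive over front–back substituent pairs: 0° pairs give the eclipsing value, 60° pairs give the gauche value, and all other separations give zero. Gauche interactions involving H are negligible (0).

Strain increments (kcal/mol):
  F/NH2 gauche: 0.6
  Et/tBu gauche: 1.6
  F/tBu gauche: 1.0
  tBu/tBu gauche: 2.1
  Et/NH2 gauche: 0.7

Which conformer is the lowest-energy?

C

A (staggered): F(0°)/tBu(300°) gauche 1.0; Et(240°)/tBu(300°) gauche 1.6; Et(240°)/NH2(180°) gauche 0.7 → 3.3 kcal/mol.
B (staggered): F(0°)/tBu(60°) gauche 1.0; F(0°)/NH2(300°) gauche 0.6; Et(240°)/NH2(300°) gauche 0.7 → 2.3 kcal/mol.
C (staggered): F(0°)/NH2(60°) gauche 0.6; Et(240°)/tBu(180°) gauche 1.6 → 2.2 kcal/mol.
C has the lowest total (2.2 kcal/mol).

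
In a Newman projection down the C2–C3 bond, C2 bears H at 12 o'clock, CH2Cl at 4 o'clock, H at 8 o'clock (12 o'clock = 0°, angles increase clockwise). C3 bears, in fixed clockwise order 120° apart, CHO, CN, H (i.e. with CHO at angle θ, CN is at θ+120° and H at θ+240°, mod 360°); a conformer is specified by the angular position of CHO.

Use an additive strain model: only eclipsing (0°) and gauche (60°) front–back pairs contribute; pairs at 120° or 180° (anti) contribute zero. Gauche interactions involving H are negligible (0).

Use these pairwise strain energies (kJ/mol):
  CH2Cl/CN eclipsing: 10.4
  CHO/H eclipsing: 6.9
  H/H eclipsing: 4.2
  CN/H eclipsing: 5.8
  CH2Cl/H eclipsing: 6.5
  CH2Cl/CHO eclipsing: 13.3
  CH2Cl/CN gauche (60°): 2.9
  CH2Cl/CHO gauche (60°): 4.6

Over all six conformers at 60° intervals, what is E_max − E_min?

20.4 kJ/mol

CHO at 0° (eclipsed): H(0°)/CHO(0°) eclipsed 6.9; CH2Cl(120°)/CN(120°) eclipsed 10.4; H(240°)/H(240°) eclipsed 4.2 → 21.5 kJ/mol.
CHO at 60° (staggered): CH2Cl(120°)/CHO(60°) gauche 4.6; CH2Cl(120°)/CN(180°) gauche 2.9 → 7.5 kJ/mol.
CHO at 120° (eclipsed): H(0°)/H(0°) eclipsed 4.2; CH2Cl(120°)/CHO(120°) eclipsed 13.3; H(240°)/CN(240°) eclipsed 5.8 → 23.3 kJ/mol.
CHO at 180° (staggered): CH2Cl(120°)/CHO(180°) gauche 4.6 → 4.6 kJ/mol.
CHO at 240° (eclipsed): H(0°)/CN(0°) eclipsed 5.8; CH2Cl(120°)/H(120°) eclipsed 6.5; H(240°)/CHO(240°) eclipsed 6.9 → 19.2 kJ/mol.
CHO at 300° (staggered): CH2Cl(120°)/CN(60°) gauche 2.9 → 2.9 kJ/mol.
Max at 120° (23.3 kJ/mol), min at 300° (2.9 kJ/mol); barrier = 20.4 kJ/mol.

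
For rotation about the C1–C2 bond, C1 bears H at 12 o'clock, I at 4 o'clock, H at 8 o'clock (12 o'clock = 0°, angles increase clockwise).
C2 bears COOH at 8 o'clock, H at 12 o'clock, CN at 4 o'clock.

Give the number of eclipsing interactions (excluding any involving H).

1

Non-H eclipsing pairs: I(120°)/CN(120°) — 1 interaction.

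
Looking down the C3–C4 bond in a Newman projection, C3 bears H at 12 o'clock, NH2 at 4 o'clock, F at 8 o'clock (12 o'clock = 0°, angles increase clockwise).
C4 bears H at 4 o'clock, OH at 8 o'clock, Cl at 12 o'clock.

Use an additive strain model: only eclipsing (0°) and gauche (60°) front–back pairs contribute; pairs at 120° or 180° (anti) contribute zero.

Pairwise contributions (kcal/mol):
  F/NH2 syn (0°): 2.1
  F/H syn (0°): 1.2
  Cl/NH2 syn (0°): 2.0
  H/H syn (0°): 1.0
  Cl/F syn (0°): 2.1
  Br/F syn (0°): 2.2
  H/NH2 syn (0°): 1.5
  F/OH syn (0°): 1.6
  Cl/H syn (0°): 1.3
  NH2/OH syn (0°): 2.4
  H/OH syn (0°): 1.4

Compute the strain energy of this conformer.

4.4 kcal/mol

This conformer is eclipsed. H at 0° is eclipsed with Cl at 0° (1.3); NH2 at 120° is eclipsed with H at 120° (1.5); F at 240° is eclipsed with OH at 240° (1.6). Total 4.4 kcal/mol.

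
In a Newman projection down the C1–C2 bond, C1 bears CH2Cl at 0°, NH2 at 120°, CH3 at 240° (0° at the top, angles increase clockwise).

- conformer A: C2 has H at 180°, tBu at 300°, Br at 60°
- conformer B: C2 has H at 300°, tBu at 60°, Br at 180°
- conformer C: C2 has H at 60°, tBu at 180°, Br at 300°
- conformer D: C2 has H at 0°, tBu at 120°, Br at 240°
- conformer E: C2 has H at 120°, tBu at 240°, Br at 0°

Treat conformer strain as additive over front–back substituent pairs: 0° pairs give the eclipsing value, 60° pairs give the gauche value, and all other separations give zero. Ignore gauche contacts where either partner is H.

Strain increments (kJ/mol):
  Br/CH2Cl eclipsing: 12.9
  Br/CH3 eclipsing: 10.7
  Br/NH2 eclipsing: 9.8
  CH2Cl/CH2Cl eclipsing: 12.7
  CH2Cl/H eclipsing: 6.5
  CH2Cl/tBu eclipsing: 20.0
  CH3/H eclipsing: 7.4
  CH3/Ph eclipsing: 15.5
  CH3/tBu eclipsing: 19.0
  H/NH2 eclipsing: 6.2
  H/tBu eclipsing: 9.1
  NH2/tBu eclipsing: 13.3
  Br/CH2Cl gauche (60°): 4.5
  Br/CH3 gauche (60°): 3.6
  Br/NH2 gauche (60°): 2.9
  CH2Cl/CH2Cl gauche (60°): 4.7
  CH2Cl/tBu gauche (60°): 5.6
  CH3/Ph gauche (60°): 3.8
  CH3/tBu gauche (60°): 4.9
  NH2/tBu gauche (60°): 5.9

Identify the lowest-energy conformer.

A

A (staggered): CH2Cl–tBu gauche, CH2Cl–Br gauche, NH2–Br gauche, CH3–tBu gauche; 5.6 + 4.5 + 2.9 + 4.9 = 17.9 kJ/mol.
B (staggered): CH2Cl–tBu gauche, NH2–tBu gauche, NH2–Br gauche, CH3–Br gauche; 5.6 + 5.9 + 2.9 + 3.6 = 18.0 kJ/mol.
C (staggered): CH2Cl–Br gauche, NH2–tBu gauche, CH3–tBu gauche, CH3–Br gauche; 4.5 + 5.9 + 4.9 + 3.6 = 18.9 kJ/mol.
D (eclipsed): CH2Cl–H eclipsed, NH2–tBu eclipsed, CH3–Br eclipsed; 6.5 + 13.3 + 10.7 = 30.5 kJ/mol.
E (eclipsed): CH2Cl–Br eclipsed, NH2–H eclipsed, CH3–tBu eclipsed; 12.9 + 6.2 + 19.0 = 38.1 kJ/mol.
A has the lowest total (17.9 kJ/mol).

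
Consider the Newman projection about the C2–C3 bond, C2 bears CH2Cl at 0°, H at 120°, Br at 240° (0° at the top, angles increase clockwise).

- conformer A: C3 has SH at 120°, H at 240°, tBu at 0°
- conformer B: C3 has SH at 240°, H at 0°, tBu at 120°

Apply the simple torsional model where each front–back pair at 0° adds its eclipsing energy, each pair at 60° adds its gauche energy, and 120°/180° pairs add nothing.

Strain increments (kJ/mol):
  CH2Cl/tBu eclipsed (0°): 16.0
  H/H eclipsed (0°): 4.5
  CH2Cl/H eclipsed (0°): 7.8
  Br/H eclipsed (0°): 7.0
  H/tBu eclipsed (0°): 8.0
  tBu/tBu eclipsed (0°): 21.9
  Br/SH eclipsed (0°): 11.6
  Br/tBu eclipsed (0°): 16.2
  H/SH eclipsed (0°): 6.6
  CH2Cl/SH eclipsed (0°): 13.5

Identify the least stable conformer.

A

A (eclipsed): CH2Cl(0°)/tBu(0°) eclipsed 16.0; H(120°)/SH(120°) eclipsed 6.6; Br(240°)/H(240°) eclipsed 7.0 → 29.6 kJ/mol.
B (eclipsed): CH2Cl(0°)/H(0°) eclipsed 7.8; H(120°)/tBu(120°) eclipsed 8.0; Br(240°)/SH(240°) eclipsed 11.6 → 27.4 kJ/mol.
A has the highest total (29.6 kJ/mol).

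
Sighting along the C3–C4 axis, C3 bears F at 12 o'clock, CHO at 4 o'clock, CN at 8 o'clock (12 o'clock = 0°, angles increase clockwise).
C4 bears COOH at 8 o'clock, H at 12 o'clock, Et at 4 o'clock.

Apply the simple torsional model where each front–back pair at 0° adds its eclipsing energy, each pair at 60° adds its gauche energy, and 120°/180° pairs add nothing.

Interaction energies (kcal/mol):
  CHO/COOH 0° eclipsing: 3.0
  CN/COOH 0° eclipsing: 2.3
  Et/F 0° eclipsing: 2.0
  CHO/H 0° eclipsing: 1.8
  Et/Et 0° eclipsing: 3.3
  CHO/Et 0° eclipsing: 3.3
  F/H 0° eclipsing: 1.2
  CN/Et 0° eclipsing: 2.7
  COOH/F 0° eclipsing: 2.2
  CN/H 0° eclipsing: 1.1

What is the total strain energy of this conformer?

6.8 kcal/mol

This conformer (eclipsed): F(0°)/H(0°) eclipsed 1.2; CHO(120°)/Et(120°) eclipsed 3.3; CN(240°)/COOH(240°) eclipsed 2.3 → 6.8 kcal/mol.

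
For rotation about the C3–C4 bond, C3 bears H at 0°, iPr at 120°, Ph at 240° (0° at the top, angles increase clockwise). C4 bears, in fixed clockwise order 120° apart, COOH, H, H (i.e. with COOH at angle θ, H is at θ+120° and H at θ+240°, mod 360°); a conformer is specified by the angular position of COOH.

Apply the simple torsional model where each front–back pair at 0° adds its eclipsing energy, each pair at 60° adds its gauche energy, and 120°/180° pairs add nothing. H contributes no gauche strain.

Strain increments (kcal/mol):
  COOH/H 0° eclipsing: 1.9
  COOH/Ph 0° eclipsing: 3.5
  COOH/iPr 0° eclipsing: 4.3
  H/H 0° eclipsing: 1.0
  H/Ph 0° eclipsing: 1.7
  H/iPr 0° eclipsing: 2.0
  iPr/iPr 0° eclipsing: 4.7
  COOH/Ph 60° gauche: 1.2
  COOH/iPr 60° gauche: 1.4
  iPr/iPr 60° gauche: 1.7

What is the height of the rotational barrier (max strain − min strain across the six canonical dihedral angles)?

COOH at 0° is eclipsed. H at 0° is eclipsed with COOH at 0° (1.9); iPr at 120° is eclipsed with H at 120° (2.0); Ph at 240° is eclipsed with H at 240° (1.7). Total 5.6 kcal/mol.
COOH at 60° is staggered. iPr at 120° is gauche with COOH at 60° (1.4). Total 1.4 kcal/mol.
COOH at 120° is eclipsed. H at 0° is eclipsed with H at 0° (1.0); iPr at 120° is eclipsed with COOH at 120° (4.3); Ph at 240° is eclipsed with H at 240° (1.7). Total 7.0 kcal/mol.
COOH at 180° is staggered. iPr at 120° is gauche with COOH at 180° (1.4); Ph at 240° is gauche with COOH at 180° (1.2). Total 2.6 kcal/mol.
COOH at 240° is eclipsed. H at 0° is eclipsed with H at 0° (1.0); iPr at 120° is eclipsed with H at 120° (2.0); Ph at 240° is eclipsed with COOH at 240° (3.5). Total 6.5 kcal/mol.
COOH at 300° is staggered. Ph at 240° is gauche with COOH at 300° (1.2). Total 1.2 kcal/mol.
Max at 120° (7.0 kcal/mol), min at 300° (1.2 kcal/mol); barrier = 5.8 kcal/mol.

5.8 kcal/mol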